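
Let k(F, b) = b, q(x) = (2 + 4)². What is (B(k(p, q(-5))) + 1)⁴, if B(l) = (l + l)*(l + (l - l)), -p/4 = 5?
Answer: 45207455875201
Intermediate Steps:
p = -20 (p = -4*5 = -20)
q(x) = 36 (q(x) = 6² = 36)
B(l) = 2*l² (B(l) = (2*l)*(l + 0) = (2*l)*l = 2*l²)
(B(k(p, q(-5))) + 1)⁴ = (2*36² + 1)⁴ = (2*1296 + 1)⁴ = (2592 + 1)⁴ = 2593⁴ = 45207455875201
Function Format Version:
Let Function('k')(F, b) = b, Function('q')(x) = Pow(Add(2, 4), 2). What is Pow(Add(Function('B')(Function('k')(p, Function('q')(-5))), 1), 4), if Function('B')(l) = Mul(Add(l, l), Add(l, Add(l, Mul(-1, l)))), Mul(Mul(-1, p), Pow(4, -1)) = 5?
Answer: 45207455875201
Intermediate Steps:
p = -20 (p = Mul(-4, 5) = -20)
Function('q')(x) = 36 (Function('q')(x) = Pow(6, 2) = 36)
Function('B')(l) = Mul(2, Pow(l, 2)) (Function('B')(l) = Mul(Mul(2, l), Add(l, 0)) = Mul(Mul(2, l), l) = Mul(2, Pow(l, 2)))
Pow(Add(Function('B')(Function('k')(p, Function('q')(-5))), 1), 4) = Pow(Add(Mul(2, Pow(36, 2)), 1), 4) = Pow(Add(Mul(2, 1296), 1), 4) = Pow(Add(2592, 1), 4) = Pow(2593, 4) = 45207455875201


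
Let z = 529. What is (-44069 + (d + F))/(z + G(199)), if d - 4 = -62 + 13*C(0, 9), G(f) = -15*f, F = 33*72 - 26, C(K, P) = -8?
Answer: 41881/2456 ≈ 17.053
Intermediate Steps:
F = 2350 (F = 2376 - 26 = 2350)
d = -162 (d = 4 + (-62 + 13*(-8)) = 4 + (-62 - 104) = 4 - 166 = -162)
(-44069 + (d + F))/(z + G(199)) = (-44069 + (-162 + 2350))/(529 - 15*199) = (-44069 + 2188)/(529 - 2985) = -41881/(-2456) = -41881*(-1/2456) = 41881/2456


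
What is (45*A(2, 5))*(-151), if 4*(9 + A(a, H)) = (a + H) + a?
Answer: 183465/4 ≈ 45866.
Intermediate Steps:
A(a, H) = -9 + a/2 + H/4 (A(a, H) = -9 + ((a + H) + a)/4 = -9 + ((H + a) + a)/4 = -9 + (H + 2*a)/4 = -9 + (a/2 + H/4) = -9 + a/2 + H/4)
(45*A(2, 5))*(-151) = (45*(-9 + (½)*2 + (¼)*5))*(-151) = (45*(-9 + 1 + 5/4))*(-151) = (45*(-27/4))*(-151) = -1215/4*(-151) = 183465/4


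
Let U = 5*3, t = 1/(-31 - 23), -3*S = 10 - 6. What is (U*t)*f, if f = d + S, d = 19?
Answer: -265/54 ≈ -4.9074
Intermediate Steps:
S = -4/3 (S = -(10 - 6)/3 = -⅓*4 = -4/3 ≈ -1.3333)
t = -1/54 (t = 1/(-54) = -1/54 ≈ -0.018519)
U = 15
f = 53/3 (f = 19 - 4/3 = 53/3 ≈ 17.667)
(U*t)*f = (15*(-1/54))*(53/3) = -5/18*53/3 = -265/54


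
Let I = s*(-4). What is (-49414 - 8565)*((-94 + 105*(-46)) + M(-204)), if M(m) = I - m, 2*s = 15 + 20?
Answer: 277719410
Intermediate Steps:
s = 35/2 (s = (15 + 20)/2 = (½)*35 = 35/2 ≈ 17.500)
I = -70 (I = (35/2)*(-4) = -70)
M(m) = -70 - m
(-49414 - 8565)*((-94 + 105*(-46)) + M(-204)) = (-49414 - 8565)*((-94 + 105*(-46)) + (-70 - 1*(-204))) = -57979*((-94 - 4830) + (-70 + 204)) = -57979*(-4924 + 134) = -57979*(-4790) = 277719410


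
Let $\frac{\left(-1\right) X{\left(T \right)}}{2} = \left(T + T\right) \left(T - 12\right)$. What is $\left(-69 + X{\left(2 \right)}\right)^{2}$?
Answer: $121$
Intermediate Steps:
$X{\left(T \right)} = - 4 T \left(-12 + T\right)$ ($X{\left(T \right)} = - 2 \left(T + T\right) \left(T - 12\right) = - 2 \cdot 2 T \left(-12 + T\right) = - 4 T \left(-12 + T\right)$)
$\left(-69 + X{\left(2 \right)}\right)^{2} = \left(-69 + 4 \cdot 2 \left(12 - 2\right)\right)^{2} = \left(-69 + 4 \cdot 2 \cdot 10\right)^{2} = \left(-69 + 80\right)^{2} = 11^{2} = 121$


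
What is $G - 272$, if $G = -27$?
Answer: $-299$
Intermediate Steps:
$G - 272 = -27 - 272 = -299$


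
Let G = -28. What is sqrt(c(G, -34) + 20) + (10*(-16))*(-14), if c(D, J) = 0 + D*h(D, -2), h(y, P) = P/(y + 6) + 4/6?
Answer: 2240 + 2*I*sqrt(330)/33 ≈ 2240.0 + 1.101*I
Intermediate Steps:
h(y, P) = 2/3 + P/(6 + y) (h(y, P) = P/(6 + y) + 4*(1/6) = P/(6 + y) + 2/3 = 2/3 + P/(6 + y))
c(D, J) = D*(2 + 2*D/3)/(6 + D) (c(D, J) = 0 + D*((4 - 2 + 2*D/3)/(6 + D)) = 0 + D*((2 + 2*D/3)/(6 + D)) = 0 + D*(2 + 2*D/3)/(6 + D) = D*(2 + 2*D/3)/(6 + D))
sqrt(c(G, -34) + 20) + (10*(-16))*(-14) = sqrt((2/3)*(-28)*(3 - 28)/(6 - 28) + 20) + (10*(-16))*(-14) = sqrt((2/3)*(-28)*(-25)/(-22) + 20) - 160*(-14) = sqrt((2/3)*(-28)*(-1/22)*(-25) + 20) + 2240 = sqrt(-700/33 + 20) + 2240 = sqrt(-40/33) + 2240 = 2*I*sqrt(330)/33 + 2240 = 2240 + 2*I*sqrt(330)/33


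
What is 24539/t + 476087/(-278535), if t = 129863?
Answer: -54991115716/36171390705 ≈ -1.5203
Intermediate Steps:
24539/t + 476087/(-278535) = 24539/129863 + 476087/(-278535) = 24539*(1/129863) + 476087*(-1/278535) = 24539/129863 - 476087/278535 = -54991115716/36171390705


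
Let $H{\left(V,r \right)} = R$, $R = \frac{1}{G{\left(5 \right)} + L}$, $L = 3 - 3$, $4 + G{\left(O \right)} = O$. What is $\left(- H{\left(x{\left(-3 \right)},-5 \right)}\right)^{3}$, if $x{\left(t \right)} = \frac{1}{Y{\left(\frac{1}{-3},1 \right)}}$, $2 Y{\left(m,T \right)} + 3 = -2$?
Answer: $-1$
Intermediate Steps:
$G{\left(O \right)} = -4 + O$
$Y{\left(m,T \right)} = - \frac{5}{2}$ ($Y{\left(m,T \right)} = - \frac{3}{2} + \frac{1}{2} \left(-2\right) = - \frac{3}{2} - 1 = - \frac{5}{2}$)
$L = 0$
$x{\left(t \right)} = - \frac{2}{5}$ ($x{\left(t \right)} = \frac{1}{- \frac{5}{2}} = - \frac{2}{5}$)
$R = 1$ ($R = \frac{1}{\left(-4 + 5\right) + 0} = \frac{1}{1 + 0} = 1^{-1} = 1$)
$H{\left(V,r \right)} = 1$
$\left(- H{\left(x{\left(-3 \right)},-5 \right)}\right)^{3} = \left(\left(-1\right) 1\right)^{3} = \left(-1\right)^{3} = -1$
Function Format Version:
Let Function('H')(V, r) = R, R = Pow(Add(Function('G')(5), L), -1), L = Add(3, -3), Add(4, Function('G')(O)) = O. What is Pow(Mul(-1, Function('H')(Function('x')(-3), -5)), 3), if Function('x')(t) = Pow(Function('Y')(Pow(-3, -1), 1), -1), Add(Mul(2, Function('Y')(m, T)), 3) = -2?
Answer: -1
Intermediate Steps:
Function('G')(O) = Add(-4, O)
Function('Y')(m, T) = Rational(-5, 2) (Function('Y')(m, T) = Add(Rational(-3, 2), Mul(Rational(1, 2), -2)) = Add(Rational(-3, 2), -1) = Rational(-5, 2))
L = 0
Function('x')(t) = Rational(-2, 5) (Function('x')(t) = Pow(Rational(-5, 2), -1) = Rational(-2, 5))
R = 1 (R = Pow(Add(Add(-4, 5), 0), -1) = Pow(Add(1, 0), -1) = Pow(1, -1) = 1)
Function('H')(V, r) = 1
Pow(Mul(-1, Function('H')(Function('x')(-3), -5)), 3) = Pow(Mul(-1, 1), 3) = Pow(-1, 3) = -1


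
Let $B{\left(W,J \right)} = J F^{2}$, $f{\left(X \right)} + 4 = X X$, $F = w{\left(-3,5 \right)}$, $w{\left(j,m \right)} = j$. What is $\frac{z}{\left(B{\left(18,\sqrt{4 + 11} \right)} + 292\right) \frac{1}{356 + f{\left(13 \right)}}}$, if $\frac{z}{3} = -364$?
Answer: $- \frac{23732592}{12007} + \frac{731484 \sqrt{15}}{12007} \approx -1740.6$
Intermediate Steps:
$z = -1092$ ($z = 3 \left(-364\right) = -1092$)
$F = -3$
$f{\left(X \right)} = -4 + X^{2}$ ($f{\left(X \right)} = -4 + X X = -4 + X^{2}$)
$B{\left(W,J \right)} = 9 J$ ($B{\left(W,J \right)} = J \left(-3\right)^{2} = J 9 = 9 J$)
$\frac{z}{\left(B{\left(18,\sqrt{4 + 11} \right)} + 292\right) \frac{1}{356 + f{\left(13 \right)}}} = - \frac{1092}{\left(9 \sqrt{4 + 11} + 292\right) \frac{1}{356 - \left(4 - 13^{2}\right)}} = - \frac{1092}{\left(9 \sqrt{15} + 292\right) \frac{1}{356 + \left(-4 + 169\right)}} = - \frac{1092}{\left(292 + 9 \sqrt{15}\right) \frac{1}{356 + 165}} = - \frac{1092}{\left(292 + 9 \sqrt{15}\right) \frac{1}{521}} = - \frac{1092}{\frac{292}{521} + \frac{9 \sqrt{15}}{521}}$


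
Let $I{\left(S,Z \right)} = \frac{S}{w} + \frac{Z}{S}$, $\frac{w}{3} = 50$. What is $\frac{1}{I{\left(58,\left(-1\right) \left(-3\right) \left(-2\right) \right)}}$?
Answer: $\frac{2175}{616} \approx 3.5308$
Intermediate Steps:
$w = 150$ ($w = 3 \cdot 50 = 150$)
$I{\left(S,Z \right)} = \frac{S}{150} + \frac{Z}{S}$
$\frac{1}{I{\left(58,\left(-1\right) \left(-3\right) \left(-2\right) \right)}} = \frac{1}{\frac{1}{150} \cdot 58 + \frac{\left(-1\right) \left(-3\right) \left(-2\right)}{58}} = \frac{1}{\frac{29}{75} + 3 \left(-2\right) \frac{1}{58}} = \frac{1}{\frac{29}{75} - \frac{3}{29}} = \frac{1}{\frac{616}{2175}} = \frac{2175}{616}$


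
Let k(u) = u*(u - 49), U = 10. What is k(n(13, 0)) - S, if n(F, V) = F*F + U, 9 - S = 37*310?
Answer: 34731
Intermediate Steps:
S = -11461 (S = 9 - 37*310 = 9 - 1*11470 = 9 - 11470 = -11461)
n(F, V) = 10 + F**2 (n(F, V) = F*F + 10 = F**2 + 10 = 10 + F**2)
k(u) = u*(-49 + u)
k(n(13, 0)) - S = (10 + 13**2)*(-49 + (10 + 13**2)) - 1*(-11461) = (10 + 169)*(-49 + (10 + 169)) + 11461 = 179*(-49 + 179) + 11461 = 179*130 + 11461 = 23270 + 11461 = 34731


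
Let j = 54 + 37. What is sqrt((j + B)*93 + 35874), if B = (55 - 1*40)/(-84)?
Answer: sqrt(8686797)/14 ≈ 210.52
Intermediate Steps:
j = 91
B = -5/28 (B = (55 - 40)*(-1/84) = 15*(-1/84) = -5/28 ≈ -0.17857)
sqrt((j + B)*93 + 35874) = sqrt((91 - 5/28)*93 + 35874) = sqrt((2543/28)*93 + 35874) = sqrt(236499/28 + 35874) = sqrt(1240971/28) = sqrt(8686797)/14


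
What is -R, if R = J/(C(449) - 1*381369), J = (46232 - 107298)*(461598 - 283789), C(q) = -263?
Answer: -5429042197/190816 ≈ -28452.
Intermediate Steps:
J = -10858084394 (J = -61066*177809 = -10858084394)
R = 5429042197/190816 (R = -10858084394/(-263 - 1*381369) = -10858084394/(-263 - 381369) = -10858084394/(-381632) = -10858084394*(-1/381632) = 5429042197/190816 ≈ 28452.)
-R = -1*5429042197/190816 = -5429042197/190816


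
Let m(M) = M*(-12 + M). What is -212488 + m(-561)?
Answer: 108965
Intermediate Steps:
-212488 + m(-561) = -212488 - 561*(-12 - 561) = -212488 - 561*(-573) = -212488 + 321453 = 108965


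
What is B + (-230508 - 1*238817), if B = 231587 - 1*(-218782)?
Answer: -18956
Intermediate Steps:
B = 450369 (B = 231587 + 218782 = 450369)
B + (-230508 - 1*238817) = 450369 + (-230508 - 1*238817) = 450369 + (-230508 - 238817) = 450369 - 469325 = -18956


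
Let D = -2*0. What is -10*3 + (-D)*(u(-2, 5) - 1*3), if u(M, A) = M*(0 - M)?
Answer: -30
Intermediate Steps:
D = 0
u(M, A) = -M**2 (u(M, A) = M*(-M) = -M**2)
-10*3 + (-D)*(u(-2, 5) - 1*3) = -10*3 + (-1*0)*(-1*(-2)**2 - 1*3) = -30 + 0*(-1*4 - 3) = -30 + 0*(-4 - 3) = -30 + 0*(-7) = -30 + 0 = -30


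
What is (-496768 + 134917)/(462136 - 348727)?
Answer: -120617/37803 ≈ -3.1907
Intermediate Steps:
(-496768 + 134917)/(462136 - 348727) = -361851/113409 = -361851*1/113409 = -120617/37803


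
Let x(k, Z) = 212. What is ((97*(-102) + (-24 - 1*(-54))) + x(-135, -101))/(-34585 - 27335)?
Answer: 2413/15480 ≈ 0.15588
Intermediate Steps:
((97*(-102) + (-24 - 1*(-54))) + x(-135, -101))/(-34585 - 27335) = ((97*(-102) + (-24 - 1*(-54))) + 212)/(-34585 - 27335) = ((-9894 + (-24 + 54)) + 212)/(-61920) = ((-9894 + 30) + 212)*(-1/61920) = (-9864 + 212)*(-1/61920) = -9652*(-1/61920) = 2413/15480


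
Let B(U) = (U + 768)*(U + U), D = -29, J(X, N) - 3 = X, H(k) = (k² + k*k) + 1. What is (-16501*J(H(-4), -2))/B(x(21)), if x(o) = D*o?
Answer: 1138/371 ≈ 3.0674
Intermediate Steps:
H(k) = 1 + 2*k² (H(k) = (k² + k²) + 1 = 2*k² + 1 = 1 + 2*k²)
J(X, N) = 3 + X
x(o) = -29*o
B(U) = 2*U*(768 + U) (B(U) = (768 + U)*(2*U) = 2*U*(768 + U))
(-16501*J(H(-4), -2))/B(x(21)) = (-16501*(3 + (1 + 2*(-4)²)))/((2*(-29*21)*(768 - 29*21))) = (-16501*(3 + (1 + 2*16)))/((2*(-609)*(768 - 609))) = (-16501*(3 + (1 + 32)))/((2*(-609)*159)) = -16501*(3 + 33)/(-193662) = -16501*36*(-1/193662) = -594036*(-1/193662) = 1138/371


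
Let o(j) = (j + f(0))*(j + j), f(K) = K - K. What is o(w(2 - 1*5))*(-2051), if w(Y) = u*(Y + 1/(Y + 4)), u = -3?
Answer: -147672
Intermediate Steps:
f(K) = 0
w(Y) = -3*Y - 3/(4 + Y) (w(Y) = -3*(Y + 1/(Y + 4)) = -3*(Y + 1/(4 + Y)) = -3*Y - 3/(4 + Y))
o(j) = 2*j² (o(j) = (j + 0)*(j + j) = j*(2*j) = 2*j²)
o(w(2 - 1*5))*(-2051) = (2*(3*(-1 - (2 - 1*5)² - 4*(2 - 1*5))/(4 + (2 - 1*5)))²)*(-2051) = (2*(3*(-1 - (2 - 5)² - 4*(2 - 5))/(4 + (2 - 5)))²)*(-2051) = (2*(3*(-1 - 1*(-3)² - 4*(-3))/(4 - 3))²)*(-2051) = (2*(3*(-1 - 1*9 + 12)/1)²)*(-2051) = (2*(3*1*(-1 - 9 + 12))²)*(-2051) = (2*(3*1*2)²)*(-2051) = (2*6²)*(-2051) = (2*36)*(-2051) = 72*(-2051) = -147672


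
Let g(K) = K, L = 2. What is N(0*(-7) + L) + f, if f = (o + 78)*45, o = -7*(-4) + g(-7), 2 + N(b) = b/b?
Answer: 4454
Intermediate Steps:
N(b) = -1 (N(b) = -2 + b/b = -2 + 1 = -1)
o = 21 (o = -7*(-4) - 7 = 28 - 7 = 21)
f = 4455 (f = (21 + 78)*45 = 99*45 = 4455)
N(0*(-7) + L) + f = -1 + 4455 = 4454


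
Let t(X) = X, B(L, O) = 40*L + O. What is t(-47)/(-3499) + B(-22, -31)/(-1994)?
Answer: 3281307/6977006 ≈ 0.47030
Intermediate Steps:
B(L, O) = O + 40*L
t(-47)/(-3499) + B(-22, -31)/(-1994) = -47/(-3499) + (-31 + 40*(-22))/(-1994) = -47*(-1/3499) + (-31 - 880)*(-1/1994) = 47/3499 - 911*(-1/1994) = 47/3499 + 911/1994 = 3281307/6977006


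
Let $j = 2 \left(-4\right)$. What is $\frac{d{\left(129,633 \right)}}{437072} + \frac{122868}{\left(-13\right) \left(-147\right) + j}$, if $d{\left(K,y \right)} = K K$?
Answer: $\frac{53733830319}{831748016} \approx 64.604$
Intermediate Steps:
$d{\left(K,y \right)} = K^{2}$
$j = -8$
$\frac{d{\left(129,633 \right)}}{437072} + \frac{122868}{\left(-13\right) \left(-147\right) + j} = \frac{129^{2}}{437072} + \frac{122868}{\left(-13\right) \left(-147\right) - 8} = 16641 \cdot \frac{1}{437072} + \frac{122868}{1911 - 8} = \frac{16641}{437072} + \frac{122868}{1903} = \frac{53733830319}{831748016}$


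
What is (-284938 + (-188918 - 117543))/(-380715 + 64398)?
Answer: 197133/105439 ≈ 1.8696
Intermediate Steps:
(-284938 + (-188918 - 117543))/(-380715 + 64398) = (-284938 - 306461)/(-316317) = -591399*(-1/316317) = 197133/105439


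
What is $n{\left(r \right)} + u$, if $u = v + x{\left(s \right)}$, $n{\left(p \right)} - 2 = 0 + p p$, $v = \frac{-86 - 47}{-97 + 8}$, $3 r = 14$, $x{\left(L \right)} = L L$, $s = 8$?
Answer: $\frac{71507}{801} \approx 89.272$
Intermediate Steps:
$x{\left(L \right)} = L^{2}$
$r = \frac{14}{3}$ ($r = \frac{1}{3} \cdot 14 = \frac{14}{3} \approx 4.6667$)
$v = \frac{133}{89}$ ($v = - \frac{133}{-89} = \left(-133\right) \left(- \frac{1}{89}\right) = \frac{133}{89} \approx 1.4944$)
$n{\left(p \right)} = 2 + p^{2}$ ($n{\left(p \right)} = 2 + \left(0 + p p\right) = 2 + \left(0 + p^{2}\right) = 2 + p^{2}$)
$u = \frac{5829}{89}$ ($u = \frac{133}{89} + 8^{2} = \frac{133}{89} + 64 = \frac{5829}{89} \approx 65.494$)
$n{\left(r \right)} + u = \left(2 + \left(\frac{14}{3}\right)^{2}\right) + \frac{5829}{89} = \left(2 + \frac{196}{9}\right) + \frac{5829}{89} = \frac{214}{9} + \frac{5829}{89} = \frac{71507}{801}$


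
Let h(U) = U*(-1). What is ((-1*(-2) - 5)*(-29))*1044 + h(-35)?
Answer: 90863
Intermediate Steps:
h(U) = -U
((-1*(-2) - 5)*(-29))*1044 + h(-35) = ((-1*(-2) - 5)*(-29))*1044 - 1*(-35) = ((2 - 5)*(-29))*1044 + 35 = -3*(-29)*1044 + 35 = 87*1044 + 35 = 90828 + 35 = 90863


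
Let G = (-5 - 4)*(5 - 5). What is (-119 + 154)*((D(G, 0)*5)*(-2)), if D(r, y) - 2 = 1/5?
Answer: -770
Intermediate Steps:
G = 0 (G = -9*0 = 0)
D(r, y) = 11/5 (D(r, y) = 2 + 1/5 = 11/5)
(-119 + 154)*((D(G, 0)*5)*(-2)) = (-119 + 154)*(((11/5)*5)*(-2)) = 35*(11*(-2)) = 35*(-22) = -770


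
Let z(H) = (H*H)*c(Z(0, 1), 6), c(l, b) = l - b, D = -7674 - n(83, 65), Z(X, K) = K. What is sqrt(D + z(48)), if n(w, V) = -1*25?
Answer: I*sqrt(19169) ≈ 138.45*I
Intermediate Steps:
n(w, V) = -25
D = -7649 (D = -7674 - 1*(-25) = -7674 + 25 = -7649)
z(H) = -5*H**2 (z(H) = (H*H)*(1 - 1*6) = H**2*(1 - 6) = H**2*(-5) = -5*H**2)
sqrt(D + z(48)) = sqrt(-7649 - 5*48**2) = sqrt(-7649 - 5*2304) = sqrt(-7649 - 11520) = sqrt(-19169) = I*sqrt(19169)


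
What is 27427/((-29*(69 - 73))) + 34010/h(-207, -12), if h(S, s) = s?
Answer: -904009/348 ≈ -2597.7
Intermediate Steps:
27427/((-29*(69 - 73))) + 34010/h(-207, -12) = 27427/((-29*(69 - 73))) + 34010/(-12) = 27427/((-29*(-4))) + 34010*(-1/12) = 27427/116 - 17005/6 = -904009/348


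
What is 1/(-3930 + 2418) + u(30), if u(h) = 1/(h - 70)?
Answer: -97/3780 ≈ -0.025661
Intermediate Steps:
u(h) = 1/(-70 + h)
1/(-3930 + 2418) + u(30) = 1/(-3930 + 2418) + 1/(-70 + 30) = 1/(-1512) + 1/(-40) = -1/1512 - 1/40 = -97/3780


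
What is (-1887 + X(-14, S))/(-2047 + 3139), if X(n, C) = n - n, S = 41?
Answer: -629/364 ≈ -1.7280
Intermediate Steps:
X(n, C) = 0
(-1887 + X(-14, S))/(-2047 + 3139) = (-1887 + 0)/(-2047 + 3139) = -1887/1092 = -1887*1/1092 = -629/364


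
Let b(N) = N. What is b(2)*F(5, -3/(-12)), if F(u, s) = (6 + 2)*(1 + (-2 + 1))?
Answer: 0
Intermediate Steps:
F(u, s) = 0 (F(u, s) = 8*(1 - 1) = 8*0 = 0)
b(2)*F(5, -3/(-12)) = 2*0 = 0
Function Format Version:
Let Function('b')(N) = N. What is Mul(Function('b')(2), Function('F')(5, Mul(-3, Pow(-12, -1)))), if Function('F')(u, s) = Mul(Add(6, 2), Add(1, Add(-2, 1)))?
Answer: 0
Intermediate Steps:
Function('F')(u, s) = 0 (Function('F')(u, s) = Mul(8, Add(1, -1)) = Mul(8, 0) = 0)
Mul(Function('b')(2), Function('F')(5, Mul(-3, Pow(-12, -1)))) = Mul(2, 0) = 0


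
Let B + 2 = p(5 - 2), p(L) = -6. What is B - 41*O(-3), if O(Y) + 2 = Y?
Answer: 197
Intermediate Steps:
O(Y) = -2 + Y
B = -8 (B = -2 - 6 = -8)
B - 41*O(-3) = -8 - 41*(-2 - 3) = -8 - 41*(-5) = -8 + 205 = 197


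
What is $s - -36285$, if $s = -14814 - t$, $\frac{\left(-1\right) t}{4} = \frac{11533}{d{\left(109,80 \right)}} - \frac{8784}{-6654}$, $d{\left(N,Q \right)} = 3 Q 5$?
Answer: $\frac{7157948597}{332700} \approx 21515.0$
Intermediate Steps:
$d{\left(N,Q \right)} = 15 Q$
$t = - \frac{14546897}{332700}$ ($t = - 4 \left(\frac{11533}{15 \cdot 80} - \frac{8784}{-6654}\right) = - 4 \left(\frac{11533}{1200} - - \frac{1464}{1109}\right) = - 4 \left(11533 \cdot \frac{1}{1200} + \frac{1464}{1109}\right) = - 4 \left(\frac{11533}{1200} + \frac{1464}{1109}\right) = \left(-4\right) \frac{14546897}{1330800} = - \frac{14546897}{332700} \approx -43.724$)
$s = - \frac{4914070903}{332700}$ ($s = -14814 - - \frac{14546897}{332700} = -14814 + \frac{14546897}{332700} = - \frac{4914070903}{332700} \approx -14770.0$)
$s - -36285 = - \frac{4914070903}{332700} - -36285 = - \frac{4914070903}{332700} + 36285 = \frac{7157948597}{332700}$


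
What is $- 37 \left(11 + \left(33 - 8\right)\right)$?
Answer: $-1332$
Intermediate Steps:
$- 37 \left(11 + \left(33 - 8\right)\right) = - 37 \left(11 + 25\right) = \left(-37\right) 36 = -1332$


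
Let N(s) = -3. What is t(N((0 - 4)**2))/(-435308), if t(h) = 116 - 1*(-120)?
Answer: -59/108827 ≈ -0.00054215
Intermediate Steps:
t(h) = 236 (t(h) = 116 + 120 = 236)
t(N((0 - 4)**2))/(-435308) = 236/(-435308) = 236*(-1/435308) = -59/108827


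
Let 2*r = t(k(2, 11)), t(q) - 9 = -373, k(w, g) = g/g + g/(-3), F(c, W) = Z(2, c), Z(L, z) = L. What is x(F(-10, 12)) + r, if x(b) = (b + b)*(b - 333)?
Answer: -1506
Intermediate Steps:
F(c, W) = 2
k(w, g) = 1 - g/3 (k(w, g) = 1 + g*(-⅓) = 1 - g/3)
x(b) = 2*b*(-333 + b) (x(b) = (2*b)*(-333 + b) = 2*b*(-333 + b))
t(q) = -364 (t(q) = 9 - 373 = -364)
r = -182 (r = (½)*(-364) = -182)
x(F(-10, 12)) + r = 2*2*(-333 + 2) - 182 = 2*2*(-331) - 182 = -1324 - 182 = -1506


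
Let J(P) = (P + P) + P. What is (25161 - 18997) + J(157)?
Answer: 6635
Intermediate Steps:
J(P) = 3*P (J(P) = 2*P + P = 3*P)
(25161 - 18997) + J(157) = (25161 - 18997) + 3*157 = 6164 + 471 = 6635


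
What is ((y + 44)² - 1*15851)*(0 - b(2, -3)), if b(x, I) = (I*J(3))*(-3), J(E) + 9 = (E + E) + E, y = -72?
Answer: 0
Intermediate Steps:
J(E) = -9 + 3*E (J(E) = -9 + ((E + E) + E) = -9 + (2*E + E) = -9 + 3*E)
b(x, I) = 0 (b(x, I) = (I*(-9 + 3*3))*(-3) = (I*(-9 + 9))*(-3) = (I*0)*(-3) = 0*(-3) = 0)
((y + 44)² - 1*15851)*(0 - b(2, -3)) = ((-72 + 44)² - 1*15851)*(0 - 1*0) = ((-28)² - 15851)*(0 + 0) = (784 - 15851)*0 = -15067*0 = 0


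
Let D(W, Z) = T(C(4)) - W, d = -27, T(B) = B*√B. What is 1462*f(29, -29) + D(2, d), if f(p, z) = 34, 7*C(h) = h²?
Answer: 49706 + 64*√7/49 ≈ 49709.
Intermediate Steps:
C(h) = h²/7
T(B) = B^(3/2)
D(W, Z) = -W + 64*√7/49 (D(W, Z) = ((⅐)*4²)^(3/2) - W = ((⅐)*16)^(3/2) - W = (16/7)^(3/2) - W = 64*√7/49 - W = -W + 64*√7/49)
1462*f(29, -29) + D(2, d) = 1462*34 + (-1*2 + 64*√7/49) = 49708 + (-2 + 64*√7/49) = 49706 + 64*√7/49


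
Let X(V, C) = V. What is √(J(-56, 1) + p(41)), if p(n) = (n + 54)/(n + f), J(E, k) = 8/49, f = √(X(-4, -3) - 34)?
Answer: √((4983 + 8*I*√38)/(41 + I*√38))/7 ≈ 1.5624 - 0.10902*I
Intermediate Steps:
f = I*√38 (f = √(-4 - 34) = √(-38) = I*√38 ≈ 6.1644*I)
J(E, k) = 8/49 (J(E, k) = 8*(1/49) = 8/49)
p(n) = (54 + n)/(n + I*√38) (p(n) = (n + 54)/(n + I*√38) = (54 + n)/(n + I*√38))
√(J(-56, 1) + p(41)) = √(8/49 + (54 + 41)/(41 + I*√38)) = √(8/49 + 95/(41 + I*√38))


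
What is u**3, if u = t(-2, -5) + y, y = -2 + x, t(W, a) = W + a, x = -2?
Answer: -1331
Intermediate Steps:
y = -4 (y = -2 - 2 = -4)
u = -11 (u = (-2 - 5) - 4 = -7 - 4 = -11)
u**3 = (-11)**3 = -1331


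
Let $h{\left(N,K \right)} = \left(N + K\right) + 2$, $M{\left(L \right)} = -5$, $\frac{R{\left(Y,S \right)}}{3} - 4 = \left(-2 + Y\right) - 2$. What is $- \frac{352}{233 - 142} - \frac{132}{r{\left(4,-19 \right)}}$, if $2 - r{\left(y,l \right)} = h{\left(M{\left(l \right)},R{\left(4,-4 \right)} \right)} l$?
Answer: $- \frac{72908}{15743} \approx -4.6311$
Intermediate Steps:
$R{\left(Y,S \right)} = 3 Y$ ($R{\left(Y,S \right)} = 12 + 3 \left(\left(-2 + Y\right) - 2\right) = 12 + 3 \left(-4 + Y\right) = 12 + \left(-12 + 3 Y\right) = 3 Y$)
$h{\left(N,K \right)} = 2 + K + N$ ($h{\left(N,K \right)} = \left(K + N\right) + 2 = 2 + K + N$)
$r{\left(y,l \right)} = 2 - 9 l$ ($r{\left(y,l \right)} = 2 - \left(2 + 3 \cdot 4 - 5\right) l = 2 - \left(2 + 12 - 5\right) l = 2 - 9 l$)
$- \frac{352}{233 - 142} - \frac{132}{r{\left(4,-19 \right)}} = - \frac{352}{233 - 142} - \frac{132}{2 - -171} = - \frac{352}{233 - 142} - \frac{132}{2 + 171} = - \frac{352}{91} - \frac{132}{173} = - \frac{72908}{15743}$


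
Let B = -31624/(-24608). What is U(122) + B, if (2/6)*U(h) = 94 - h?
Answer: -254431/3076 ≈ -82.715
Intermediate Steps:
U(h) = 282 - 3*h (U(h) = 3*(94 - h) = 282 - 3*h)
B = 3953/3076 (B = -31624*(-1/24608) = 3953/3076 ≈ 1.2851)
U(122) + B = (282 - 3*122) + 3953/3076 = (282 - 366) + 3953/3076 = -84 + 3953/3076 = -254431/3076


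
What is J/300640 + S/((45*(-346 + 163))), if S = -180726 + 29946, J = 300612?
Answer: 796767317/41262840 ≈ 19.310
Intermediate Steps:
S = -150780
J/300640 + S/((45*(-346 + 163))) = 300612/300640 - 150780*1/(45*(-346 + 163)) = 300612*(1/300640) - 150780/(45*(-183)) = 75153/75160 - 150780/(-8235) = 75153/75160 - 150780*(-1/8235) = 75153/75160 + 10052/549 = 796767317/41262840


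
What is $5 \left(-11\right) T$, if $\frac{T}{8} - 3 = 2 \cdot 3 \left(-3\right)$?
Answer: $6600$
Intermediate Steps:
$T = -120$ ($T = 24 + 8 \cdot 2 \cdot 3 \left(-3\right) = 24 + 8 \cdot 6 \left(-3\right) = 24 + 8 \left(-18\right) = 24 - 144 = -120$)
$5 \left(-11\right) T = 5 \left(-11\right) \left(-120\right) = \left(-55\right) \left(-120\right) = 6600$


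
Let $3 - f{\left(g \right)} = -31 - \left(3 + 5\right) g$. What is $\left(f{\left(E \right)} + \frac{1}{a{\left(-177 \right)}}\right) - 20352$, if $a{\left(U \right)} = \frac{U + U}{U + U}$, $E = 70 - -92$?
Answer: $-19021$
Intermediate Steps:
$E = 162$ ($E = 70 + 92 = 162$)
$a{\left(U \right)} = 1$ ($a{\left(U \right)} = \frac{2 U}{2 U} = 2 U \frac{1}{2 U} = 1$)
$f{\left(g \right)} = 34 + 8 g$ ($f{\left(g \right)} = 3 - \left(-31 - \left(3 + 5\right) g\right) = 3 - \left(-31 - 8 g\right) = 3 + \left(31 + 8 g\right) = 34 + 8 g$)
$\left(f{\left(E \right)} + \frac{1}{a{\left(-177 \right)}}\right) - 20352 = \left(\left(34 + 8 \cdot 162\right) + 1^{-1}\right) - 20352 = \left(\left(34 + 1296\right) + 1\right) - 20352 = \left(1330 + 1\right) - 20352 = 1331 - 20352 = -19021$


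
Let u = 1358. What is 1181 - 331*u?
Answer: -448317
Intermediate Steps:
1181 - 331*u = 1181 - 331*1358 = 1181 - 449498 = -448317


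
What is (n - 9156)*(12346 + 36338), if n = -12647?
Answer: -1061457252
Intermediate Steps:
(n - 9156)*(12346 + 36338) = (-12647 - 9156)*(12346 + 36338) = -21803*48684 = -1061457252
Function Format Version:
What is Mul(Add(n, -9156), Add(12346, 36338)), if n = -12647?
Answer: -1061457252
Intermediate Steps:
Mul(Add(n, -9156), Add(12346, 36338)) = Mul(Add(-12647, -9156), Add(12346, 36338)) = Mul(-21803, 48684) = -1061457252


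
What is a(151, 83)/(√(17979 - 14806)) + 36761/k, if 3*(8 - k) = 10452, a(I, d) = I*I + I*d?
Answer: -36761/3476 + 35334*√3173/3173 ≈ 616.70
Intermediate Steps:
a(I, d) = I² + I*d
k = -3476 (k = 8 - ⅓*10452 = 8 - 3484 = -3476)
a(151, 83)/(√(17979 - 14806)) + 36761/k = (151*(151 + 83))/(√(17979 - 14806)) + 36761/(-3476) = (151*234)/(√3173) + 36761*(-1/3476) = 35334*(√3173/3173) - 36761/3476 = 35334*√3173/3173 - 36761/3476 = -36761/3476 + 35334*√3173/3173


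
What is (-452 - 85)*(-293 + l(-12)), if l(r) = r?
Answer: 163785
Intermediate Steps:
(-452 - 85)*(-293 + l(-12)) = (-452 - 85)*(-293 - 12) = -537*(-305) = 163785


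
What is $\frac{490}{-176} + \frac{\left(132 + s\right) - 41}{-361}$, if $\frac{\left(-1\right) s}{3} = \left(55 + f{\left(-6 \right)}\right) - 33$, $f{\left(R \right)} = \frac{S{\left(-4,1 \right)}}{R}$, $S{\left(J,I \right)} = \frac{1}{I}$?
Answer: $- \frac{90689}{31768} \approx -2.8547$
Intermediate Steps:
$f{\left(R \right)} = \frac{1}{R}$ ($f{\left(R \right)} = \frac{1}{1 R} = 1 \frac{1}{R} = \frac{1}{R}$)
$s = - \frac{131}{2}$ ($s = - 3 \left(\left(55 + \frac{1}{-6}\right) - 33\right) = - 3 \left(\left(55 - \frac{1}{6}\right) - 33\right) = - 3 \left(\frac{329}{6} - 33\right) = \left(-3\right) \frac{131}{6} = - \frac{131}{2} \approx -65.5$)
$\frac{490}{-176} + \frac{\left(132 + s\right) - 41}{-361} = \frac{490}{-176} + \frac{\left(132 - \frac{131}{2}\right) - 41}{-361} = 490 \left(- \frac{1}{176}\right) + \left(\frac{133}{2} - 41\right) \left(- \frac{1}{361}\right) = - \frac{245}{88} + \frac{51}{2} \left(- \frac{1}{361}\right) = - \frac{245}{88} - \frac{51}{722} = - \frac{90689}{31768}$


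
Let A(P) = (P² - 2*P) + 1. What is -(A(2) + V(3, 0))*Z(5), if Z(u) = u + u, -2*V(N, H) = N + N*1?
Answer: 20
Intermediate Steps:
A(P) = 1 + P² - 2*P
V(N, H) = -N (V(N, H) = -(N + N*1)/2 = -(N + N)/2 = -N)
Z(u) = 2*u
-(A(2) + V(3, 0))*Z(5) = -((1 + 2² - 2*2) - 1*3)*2*5 = -((1 + 4 - 4) - 3)*10 = -(1 - 3)*10 = -(-2)*10 = -1*(-20) = 20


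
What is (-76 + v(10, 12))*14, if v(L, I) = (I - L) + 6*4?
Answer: -700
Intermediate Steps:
v(L, I) = 24 + I - L (v(L, I) = (I - L) + 24 = 24 + I - L)
(-76 + v(10, 12))*14 = (-76 + (24 + 12 - 1*10))*14 = (-76 + (24 + 12 - 10))*14 = (-76 + 26)*14 = -50*14 = -700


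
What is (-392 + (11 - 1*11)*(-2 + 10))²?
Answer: 153664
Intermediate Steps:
(-392 + (11 - 1*11)*(-2 + 10))² = (-392 + (11 - 11)*8)² = (-392 + 0*8)² = (-392 + 0)² = (-392)² = 153664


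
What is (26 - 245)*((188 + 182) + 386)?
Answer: -165564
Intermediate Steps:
(26 - 245)*((188 + 182) + 386) = -219*(370 + 386) = -219*756 = -165564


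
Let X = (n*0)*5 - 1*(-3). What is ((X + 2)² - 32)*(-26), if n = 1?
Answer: 182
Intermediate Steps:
X = 3 (X = (1*0)*5 - 1*(-3) = 0*5 + 3 = 0 + 3 = 3)
((X + 2)² - 32)*(-26) = ((3 + 2)² - 32)*(-26) = (5² - 32)*(-26) = (25 - 32)*(-26) = -7*(-26) = 182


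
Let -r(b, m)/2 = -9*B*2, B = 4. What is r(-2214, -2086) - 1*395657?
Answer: -395513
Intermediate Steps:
r(b, m) = 144 (r(b, m) = -2*(-9*4)*2 = -(-72)*2 = -2*(-72) = 144)
r(-2214, -2086) - 1*395657 = 144 - 1*395657 = 144 - 395657 = -395513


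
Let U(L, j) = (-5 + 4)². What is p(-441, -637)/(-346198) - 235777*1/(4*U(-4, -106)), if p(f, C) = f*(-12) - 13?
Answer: -40812773481/692396 ≈ -58944.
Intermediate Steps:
p(f, C) = -13 - 12*f (p(f, C) = -12*f - 13 = -13 - 12*f)
U(L, j) = 1 (U(L, j) = (-1)² = 1)
p(-441, -637)/(-346198) - 235777*1/(4*U(-4, -106)) = (-13 - 12*(-441))/(-346198) - 235777/(1*4) = (-13 + 5292)*(-1/346198) - 235777/4 = 5279*(-1/346198) - 235777*¼ = -5279/346198 - 235777/4 = -40812773481/692396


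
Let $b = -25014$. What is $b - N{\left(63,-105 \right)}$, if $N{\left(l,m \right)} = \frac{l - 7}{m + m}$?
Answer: $- \frac{375206}{15} \approx -25014.0$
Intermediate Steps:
$N{\left(l,m \right)} = \frac{-7 + l}{2 m}$
$b - N{\left(63,-105 \right)} = -25014 - \frac{-7 + 63}{2 \left(-105\right)} = -25014 - \frac{1}{2} \left(- \frac{1}{105}\right) 56 = -25014 - - \frac{4}{15} = -25014 + \frac{4}{15} = - \frac{375206}{15}$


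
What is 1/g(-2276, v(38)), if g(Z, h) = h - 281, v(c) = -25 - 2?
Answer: -1/308 ≈ -0.0032468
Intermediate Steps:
v(c) = -27
g(Z, h) = -281 + h
1/g(-2276, v(38)) = 1/(-281 - 27) = 1/(-308) = -1/308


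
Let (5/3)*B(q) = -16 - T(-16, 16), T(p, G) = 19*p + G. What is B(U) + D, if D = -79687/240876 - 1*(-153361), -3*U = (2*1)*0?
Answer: 184901077561/1204380 ≈ 1.5352e+5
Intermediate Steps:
T(p, G) = G + 19*p
U = 0 (U = -2*1*0/3 = -2*0/3 = -1/3*0 = 0)
D = 36940904549/240876 (D = -79687*1/240876 + 153361 = -79687/240876 + 153361 = 36940904549/240876 ≈ 1.5336e+5)
B(q) = 816/5 (B(q) = 3*(-16 - (16 + 19*(-16)))/5 = 3*(-16 - (16 - 304))/5 = 3*(-16 - 1*(-288))/5 = 3*(-16 + 288)/5 = (3/5)*272 = 816/5)
B(U) + D = 816/5 + 36940904549/240876 = 184901077561/1204380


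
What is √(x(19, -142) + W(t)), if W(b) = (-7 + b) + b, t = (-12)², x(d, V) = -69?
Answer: 2*√53 ≈ 14.560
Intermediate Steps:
t = 144
W(b) = -7 + 2*b
√(x(19, -142) + W(t)) = √(-69 + (-7 + 2*144)) = √(-69 + (-7 + 288)) = √(-69 + 281) = √212 = 2*√53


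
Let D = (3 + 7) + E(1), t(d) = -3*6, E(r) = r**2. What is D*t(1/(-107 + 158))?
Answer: -198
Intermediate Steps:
t(d) = -18
D = 11 (D = (3 + 7) + 1**2 = 10 + 1 = 11)
D*t(1/(-107 + 158)) = 11*(-18) = -198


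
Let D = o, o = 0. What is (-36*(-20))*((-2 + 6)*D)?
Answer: 0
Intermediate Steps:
D = 0
(-36*(-20))*((-2 + 6)*D) = (-36*(-20))*((-2 + 6)*0) = 720*(4*0) = 720*0 = 0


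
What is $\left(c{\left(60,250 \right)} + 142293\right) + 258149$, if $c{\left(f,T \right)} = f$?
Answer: $400502$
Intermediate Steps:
$\left(c{\left(60,250 \right)} + 142293\right) + 258149 = \left(60 + 142293\right) + 258149 = 142353 + 258149 = 400502$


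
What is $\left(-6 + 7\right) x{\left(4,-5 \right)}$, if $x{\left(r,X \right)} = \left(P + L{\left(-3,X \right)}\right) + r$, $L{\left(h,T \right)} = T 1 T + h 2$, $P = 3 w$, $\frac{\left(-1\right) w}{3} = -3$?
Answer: $50$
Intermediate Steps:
$w = 9$ ($w = \left(-3\right) \left(-3\right) = 9$)
$P = 27$ ($P = 3 \cdot 9 = 27$)
$L{\left(h,T \right)} = T^{2} + 2 h$ ($L{\left(h,T \right)} = T T + 2 h = T^{2} + 2 h$)
$x{\left(r,X \right)} = 21 + r + X^{2}$ ($x{\left(r,X \right)} = \left(27 + \left(X^{2} + 2 \left(-3\right)\right)\right) + r = \left(27 + \left(X^{2} - 6\right)\right) + r = \left(27 + \left(-6 + X^{2}\right)\right) + r = \left(21 + X^{2}\right) + r = 21 + r + X^{2}$)
$\left(-6 + 7\right) x{\left(4,-5 \right)} = \left(-6 + 7\right) \left(21 + 4 + \left(-5\right)^{2}\right) = 1 \left(21 + 4 + 25\right) = 1 \cdot 50 = 50$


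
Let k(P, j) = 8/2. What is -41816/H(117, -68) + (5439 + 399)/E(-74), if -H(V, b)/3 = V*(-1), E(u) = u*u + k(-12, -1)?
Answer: -113551271/961740 ≈ -118.07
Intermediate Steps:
k(P, j) = 4 (k(P, j) = 8*(½) = 4)
E(u) = 4 + u² (E(u) = u*u + 4 = u² + 4 = 4 + u²)
H(V, b) = 3*V (H(V, b) = -3*V*(-1) = -(-3)*V = 3*V)
-41816/H(117, -68) + (5439 + 399)/E(-74) = -41816/(3*117) + (5439 + 399)/(4 + (-74)²) = -41816/351 + 5838/(4 + 5476) = -41816*1/351 + 5838/5480 = -41816/351 + 5838*(1/5480) = -41816/351 + 2919/2740 = -113551271/961740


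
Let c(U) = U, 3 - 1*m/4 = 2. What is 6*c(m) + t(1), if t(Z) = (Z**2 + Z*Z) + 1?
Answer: 27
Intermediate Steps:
m = 4 (m = 12 - 4*2 = 12 - 8 = 4)
t(Z) = 1 + 2*Z**2 (t(Z) = (Z**2 + Z**2) + 1 = 2*Z**2 + 1 = 1 + 2*Z**2)
6*c(m) + t(1) = 6*4 + (1 + 2*1**2) = 24 + (1 + 2*1) = 24 + (1 + 2) = 24 + 3 = 27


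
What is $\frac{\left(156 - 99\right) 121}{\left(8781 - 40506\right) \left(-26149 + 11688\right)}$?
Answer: $\frac{2299}{152925075} \approx 1.5034 \cdot 10^{-5}$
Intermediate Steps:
$\frac{\left(156 - 99\right) 121}{\left(8781 - 40506\right) \left(-26149 + 11688\right)} = \frac{57 \cdot 121}{\left(8781 - 40506\right) \left(-14461\right)} = \frac{6897}{\left(8781 - 40506\right) \left(-14461\right)} = \frac{6897}{\left(-31725\right) \left(-14461\right)} = \frac{6897}{458775225} = 6897 \cdot \frac{1}{458775225} = \frac{2299}{152925075}$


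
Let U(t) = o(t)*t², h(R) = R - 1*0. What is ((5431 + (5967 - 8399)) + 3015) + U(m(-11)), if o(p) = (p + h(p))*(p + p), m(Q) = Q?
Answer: 64578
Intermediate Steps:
h(R) = R (h(R) = R + 0 = R)
o(p) = 4*p² (o(p) = (p + p)*(p + p) = (2*p)*(2*p) = 4*p²)
U(t) = 4*t⁴ (U(t) = (4*t²)*t² = 4*t⁴)
((5431 + (5967 - 8399)) + 3015) + U(m(-11)) = ((5431 + (5967 - 8399)) + 3015) + 4*(-11)⁴ = ((5431 - 2432) + 3015) + 4*14641 = (2999 + 3015) + 58564 = 6014 + 58564 = 64578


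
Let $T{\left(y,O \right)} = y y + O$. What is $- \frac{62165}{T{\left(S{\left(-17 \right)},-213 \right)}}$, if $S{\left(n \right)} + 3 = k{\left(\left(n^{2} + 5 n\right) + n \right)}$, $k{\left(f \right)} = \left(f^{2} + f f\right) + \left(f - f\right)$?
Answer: $- \frac{62165}{4890904012} \approx -1.271 \cdot 10^{-5}$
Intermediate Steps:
$k{\left(f \right)} = 2 f^{2}$ ($k{\left(f \right)} = \left(f^{2} + f^{2}\right) + 0 = 2 f^{2} + 0 = 2 f^{2}$)
$S{\left(n \right)} = -3 + 2 \left(n^{2} + 6 n\right)^{2}$ ($S{\left(n \right)} = -3 + 2 \left(\left(n^{2} + 5 n\right) + n\right)^{2} = -3 + 2 \left(n^{2} + 6 n\right)^{2}$)
$T{\left(y,O \right)} = O + y^{2}$ ($T{\left(y,O \right)} = y^{2} + O = O + y^{2}$)
$- \frac{62165}{T{\left(S{\left(-17 \right)},-213 \right)}} = - \frac{62165}{-213 + \left(-3 + 2 \left(-17\right)^{2} \left(6 - 17\right)^{2}\right)^{2}} = - \frac{62165}{-213 + \left(-3 + 2 \cdot 289 \left(-11\right)^{2}\right)^{2}} = - \frac{62165}{-213 + \left(-3 + 2 \cdot 289 \cdot 121\right)^{2}} = - \frac{62165}{-213 + \left(-3 + 69938\right)^{2}} = - \frac{62165}{-213 + 69935^{2}} = - \frac{62165}{-213 + 4890904225} = - \frac{62165}{4890904012}$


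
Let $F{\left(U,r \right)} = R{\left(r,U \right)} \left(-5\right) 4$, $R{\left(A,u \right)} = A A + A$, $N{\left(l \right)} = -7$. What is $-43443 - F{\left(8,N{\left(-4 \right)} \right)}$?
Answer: $-42603$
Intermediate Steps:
$R{\left(A,u \right)} = A + A^{2}$ ($R{\left(A,u \right)} = A^{2} + A = A + A^{2}$)
$F{\left(U,r \right)} = - 20 r \left(1 + r\right)$ ($F{\left(U,r \right)} = r \left(1 + r\right) \left(-5\right) 4 = - 5 r \left(1 + r\right) 4 = - 20 r \left(1 + r\right)$)
$-43443 - F{\left(8,N{\left(-4 \right)} \right)} = -43443 - \left(-20\right) \left(-7\right) \left(1 - 7\right) = -43443 - \left(-20\right) \left(-7\right) \left(-6\right) = -43443 - -840 = -43443 + 840 = -42603$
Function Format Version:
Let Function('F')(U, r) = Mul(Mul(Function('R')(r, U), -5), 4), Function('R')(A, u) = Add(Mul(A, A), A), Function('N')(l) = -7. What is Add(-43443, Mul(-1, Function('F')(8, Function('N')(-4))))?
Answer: -42603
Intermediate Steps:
Function('R')(A, u) = Add(A, Pow(A, 2)) (Function('R')(A, u) = Add(Pow(A, 2), A) = Add(A, Pow(A, 2)))
Function('F')(U, r) = Mul(-20, r, Add(1, r)) (Function('F')(U, r) = Mul(Mul(Mul(r, Add(1, r)), -5), 4) = Mul(Mul(-5, r, Add(1, r)), 4) = Mul(-20, r, Add(1, r)))
Add(-43443, Mul(-1, Function('F')(8, Function('N')(-4)))) = Add(-43443, Mul(-1, Mul(-20, -7, Add(1, -7)))) = Add(-43443, Mul(-1, Mul(-20, -7, -6))) = Add(-43443, Mul(-1, -840)) = Add(-43443, 840) = -42603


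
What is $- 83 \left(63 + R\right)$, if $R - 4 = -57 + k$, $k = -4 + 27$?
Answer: $-2739$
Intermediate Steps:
$k = 23$
$R = -30$ ($R = 4 + \left(-57 + 23\right) = 4 - 34 = -30$)
$- 83 \left(63 + R\right) = - 83 \left(63 - 30\right) = \left(-83\right) 33 = -2739$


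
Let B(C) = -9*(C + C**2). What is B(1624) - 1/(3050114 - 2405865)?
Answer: -15301557999001/644249 ≈ -2.3751e+7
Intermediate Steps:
B(C) = -9*C - 9*C**2
B(1624) - 1/(3050114 - 2405865) = -9*1624*(1 + 1624) - 1/(3050114 - 2405865) = -9*1624*1625 - 1/644249 = -23751000 - 1*1/644249 = -23751000 - 1/644249 = -15301557999001/644249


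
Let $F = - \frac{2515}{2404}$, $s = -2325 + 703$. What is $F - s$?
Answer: $\frac{3896773}{2404} \approx 1621.0$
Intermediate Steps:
$s = -1622$
$F = - \frac{2515}{2404}$ ($F = \left(-2515\right) \frac{1}{2404} = - \frac{2515}{2404} \approx -1.0462$)
$F - s = - \frac{2515}{2404} - -1622 = - \frac{2515}{2404} + 1622 = \frac{3896773}{2404}$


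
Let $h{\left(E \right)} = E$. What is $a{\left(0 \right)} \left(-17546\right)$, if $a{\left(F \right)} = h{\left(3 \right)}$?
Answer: $-52638$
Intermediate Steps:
$a{\left(F \right)} = 3$
$a{\left(0 \right)} \left(-17546\right) = 3 \left(-17546\right) = -52638$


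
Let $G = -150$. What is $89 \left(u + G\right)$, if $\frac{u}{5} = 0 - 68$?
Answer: $-43610$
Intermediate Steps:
$u = -340$ ($u = 5 \left(0 - 68\right) = 5 \left(-68\right) = -340$)
$89 \left(u + G\right) = 89 \left(-340 - 150\right) = 89 \left(-490\right) = -43610$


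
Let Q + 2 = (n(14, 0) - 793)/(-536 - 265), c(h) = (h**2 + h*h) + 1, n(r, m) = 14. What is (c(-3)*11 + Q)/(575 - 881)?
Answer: -83293/122553 ≈ -0.67965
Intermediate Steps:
c(h) = 1 + 2*h**2 (c(h) = (h**2 + h**2) + 1 = 2*h**2 + 1 = 1 + 2*h**2)
Q = -823/801 (Q = -2 + (14 - 793)/(-536 - 265) = -2 - 779/(-801) = -2 - 779*(-1/801) = -2 + 779/801 = -823/801 ≈ -1.0275)
(c(-3)*11 + Q)/(575 - 881) = ((1 + 2*(-3)**2)*11 - 823/801)/(575 - 881) = ((1 + 2*9)*11 - 823/801)/(-306) = -((1 + 18)*11 - 823/801)/306 = -(19*11 - 823/801)/306 = -(209 - 823/801)/306 = -1/306*166586/801 = -83293/122553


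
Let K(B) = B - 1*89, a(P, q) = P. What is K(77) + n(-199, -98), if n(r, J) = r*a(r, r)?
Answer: 39589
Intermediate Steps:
K(B) = -89 + B (K(B) = B - 89 = -89 + B)
n(r, J) = r² (n(r, J) = r*r = r²)
K(77) + n(-199, -98) = (-89 + 77) + (-199)² = -12 + 39601 = 39589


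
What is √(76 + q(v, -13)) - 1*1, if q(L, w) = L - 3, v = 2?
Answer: -1 + 5*√3 ≈ 7.6603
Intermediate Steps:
q(L, w) = -3 + L
√(76 + q(v, -13)) - 1*1 = √(76 + (-3 + 2)) - 1*1 = √(76 - 1) - 1 = √75 - 1 = 5*√3 - 1 = -1 + 5*√3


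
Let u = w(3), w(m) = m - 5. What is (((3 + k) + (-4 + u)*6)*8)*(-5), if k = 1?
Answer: 1280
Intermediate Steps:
w(m) = -5 + m
u = -2 (u = -5 + 3 = -2)
(((3 + k) + (-4 + u)*6)*8)*(-5) = (((3 + 1) + (-4 - 2)*6)*8)*(-5) = ((4 - 6*6)*8)*(-5) = ((4 - 36)*8)*(-5) = -32*8*(-5) = -256*(-5) = 1280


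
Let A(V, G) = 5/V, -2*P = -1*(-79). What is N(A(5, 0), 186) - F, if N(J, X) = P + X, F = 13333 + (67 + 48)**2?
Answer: -52823/2 ≈ -26412.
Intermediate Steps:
P = -79/2 (P = -(-1)*(-79)/2 = -1/2*79 = -79/2 ≈ -39.500)
F = 26558 (F = 13333 + 115**2 = 13333 + 13225 = 26558)
N(J, X) = -79/2 + X
N(A(5, 0), 186) - F = (-79/2 + 186) - 1*26558 = 293/2 - 26558 = -52823/2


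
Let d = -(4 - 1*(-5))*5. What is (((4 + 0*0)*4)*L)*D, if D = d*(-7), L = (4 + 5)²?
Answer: 408240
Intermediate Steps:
L = 81 (L = 9² = 81)
d = -45 (d = -(4 + 5)*5 = -1*9*5 = -9*5 = -45)
D = 315 (D = -45*(-7) = 315)
(((4 + 0*0)*4)*L)*D = (((4 + 0*0)*4)*81)*315 = (((4 + 0)*4)*81)*315 = ((4*4)*81)*315 = (16*81)*315 = 1296*315 = 408240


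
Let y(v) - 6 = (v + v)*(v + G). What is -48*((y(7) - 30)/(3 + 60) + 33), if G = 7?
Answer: -36016/21 ≈ -1715.0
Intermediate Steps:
y(v) = 6 + 2*v*(7 + v) (y(v) = 6 + (v + v)*(v + 7) = 6 + (2*v)*(7 + v) = 6 + 2*v*(7 + v))
-48*((y(7) - 30)/(3 + 60) + 33) = -48*(((6 + 2*7**2 + 14*7) - 30)/(3 + 60) + 33) = -48*(((6 + 2*49 + 98) - 30)/63 + 33) = -48*(((6 + 98 + 98) - 30)*(1/63) + 33) = -48*((202 - 30)*(1/63) + 33) = -48*(172*(1/63) + 33) = -48*(172/63 + 33) = -48*2251/63 = -36016/21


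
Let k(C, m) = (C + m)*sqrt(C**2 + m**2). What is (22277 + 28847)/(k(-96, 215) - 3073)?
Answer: 5610859/27702024 + 217277*sqrt(55441)/27702024 ≈ 2.0493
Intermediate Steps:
k(C, m) = sqrt(C**2 + m**2)*(C + m)
(22277 + 28847)/(k(-96, 215) - 3073) = (22277 + 28847)/(sqrt((-96)**2 + 215**2)*(-96 + 215) - 3073) = 51124/(sqrt(9216 + 46225)*119 - 3073) = 51124/(sqrt(55441)*119 - 3073) = 51124/(119*sqrt(55441) - 3073) = 51124/(-3073 + 119*sqrt(55441))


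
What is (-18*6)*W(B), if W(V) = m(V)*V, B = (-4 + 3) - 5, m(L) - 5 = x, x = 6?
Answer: 7128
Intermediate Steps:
m(L) = 11 (m(L) = 5 + 6 = 11)
B = -6 (B = -1 - 5 = -6)
W(V) = 11*V
(-18*6)*W(B) = (-18*6)*(11*(-6)) = -108*(-66) = 7128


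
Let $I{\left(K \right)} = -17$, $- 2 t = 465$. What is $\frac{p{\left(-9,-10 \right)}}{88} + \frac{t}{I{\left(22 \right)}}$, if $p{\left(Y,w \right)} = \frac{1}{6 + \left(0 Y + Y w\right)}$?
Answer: $\frac{1964177}{143616} \approx 13.677$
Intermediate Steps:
$t = - \frac{465}{2}$ ($t = \left(- \frac{1}{2}\right) 465 = - \frac{465}{2} \approx -232.5$)
$p{\left(Y,w \right)} = \frac{1}{6 + Y w}$ ($p{\left(Y,w \right)} = \frac{1}{6 + \left(0 + Y w\right)} = \frac{1}{6 + Y w}$)
$\frac{p{\left(-9,-10 \right)}}{88} + \frac{t}{I{\left(22 \right)}} = \frac{1}{\left(6 - -90\right) 88} - \frac{465}{2 \left(-17\right)} = \frac{1}{6 + 90} \cdot \frac{1}{88} - - \frac{465}{34} = \frac{1}{96} \cdot \frac{1}{88} + \frac{465}{34} = \frac{1}{8448} + \frac{465}{34} = \frac{1964177}{143616}$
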